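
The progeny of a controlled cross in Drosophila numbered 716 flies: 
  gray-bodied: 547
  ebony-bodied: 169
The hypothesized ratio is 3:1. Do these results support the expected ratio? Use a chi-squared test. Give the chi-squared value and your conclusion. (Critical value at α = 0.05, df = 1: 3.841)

Under the 3:1 hypothesis (Σ ratio = 4, N = 716):
  gray-bodied: 716 × 3/4 = 537
  ebony-bodied: 716 × 1/4 = 179
χ² = Σ (O − E)² / E
  gray-bodied: (547 − 537)² / 537 = 0.1862
  ebony-bodied: (169 − 179)² / 179 = 0.5587
χ² = 0.1862 + 0.5587 = 0.7449 ≈ 0.745
Degrees of freedom = 2 − 1 = 1; critical value at α = 0.05 is 3.841.
Since 0.745 < 3.841, we fail to reject the null hypothesis — the data are consistent with the 3:1 ratio.

0.745; consistent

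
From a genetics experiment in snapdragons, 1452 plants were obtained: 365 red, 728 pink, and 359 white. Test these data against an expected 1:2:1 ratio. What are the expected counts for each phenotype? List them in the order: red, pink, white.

363, 726, 363

Expected counts for N = 1452 under a 1:2:1 ratio (total parts = 4):
  red: 1452 × 1/4 = 363
  pink: 1452 × 2/4 = 726
  white: 1452 × 1/4 = 363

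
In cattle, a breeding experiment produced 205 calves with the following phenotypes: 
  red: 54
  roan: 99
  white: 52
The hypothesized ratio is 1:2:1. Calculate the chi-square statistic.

Expected counts for N = 205 under a 1:2:1 ratio (total parts = 4):
  red: 205 × 1/4 = 51.25
  roan: 205 × 2/4 = 102.5
  white: 205 × 1/4 = 51.25
χ² = Σ (O − E)² / E
  red: (54 − 51.25)² / 51.25 = 0.1476
  roan: (99 − 102.5)² / 102.5 = 0.1195
  white: (52 − 51.25)² / 51.25 = 0.0110
χ² = 0.1476 + 0.1195 + 0.0110 = 0.2781 ≈ 0.278

0.278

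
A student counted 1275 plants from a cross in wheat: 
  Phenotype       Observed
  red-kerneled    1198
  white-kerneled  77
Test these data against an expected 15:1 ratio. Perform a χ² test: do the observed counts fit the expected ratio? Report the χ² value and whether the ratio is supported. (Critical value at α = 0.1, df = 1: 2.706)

0.097; consistent

Under the 15:1 hypothesis (Σ ratio = 16, N = 1275):
  red-kerneled: 1275 × 15/16 = 1195.3125
  white-kerneled: 1275 × 1/16 = 79.6875
χ² = Σ (O − E)² / E
  red-kerneled: (1198 − 1195.3125)² / 1195.3125 = 0.0060
  white-kerneled: (77 − 79.6875)² / 79.6875 = 0.0906
χ² = 0.0060 + 0.0906 = 0.0966 ≈ 0.097
Degrees of freedom = 2 − 1 = 1; critical value at α = 0.1 is 2.706.
Since 0.097 < 2.706, we fail to reject the null hypothesis — the data are consistent with the 15:1 ratio.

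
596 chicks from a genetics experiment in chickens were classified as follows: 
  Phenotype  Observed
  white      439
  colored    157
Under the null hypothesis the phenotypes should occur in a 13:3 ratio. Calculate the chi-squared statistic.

Expected counts for N = 596 under a 13:3 ratio (total parts = 16):
  white: 596 × 13/16 = 484.25
  colored: 596 × 3/16 = 111.75
χ² = Σ (O − E)² / E
  white: (439 − 484.25)² / 484.25 = 4.2283
  colored: (157 − 111.75)² / 111.75 = 18.3227
χ² = 4.2283 + 18.3227 = 22.551

22.551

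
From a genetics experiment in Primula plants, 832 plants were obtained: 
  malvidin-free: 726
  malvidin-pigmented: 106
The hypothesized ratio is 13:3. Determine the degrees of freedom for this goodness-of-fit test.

1

A goodness-of-fit test with 2 phenotype classes has df = 2 − 1 = 1.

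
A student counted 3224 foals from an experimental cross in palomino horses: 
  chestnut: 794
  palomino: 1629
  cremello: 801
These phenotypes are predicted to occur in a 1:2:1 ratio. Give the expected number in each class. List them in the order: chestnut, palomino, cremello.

806, 1612, 806

Total ratio parts = 4. Expected numbers out of 3224:
  chestnut: 3224 × 1/4 = 806
  palomino: 3224 × 2/4 = 1612
  cremello: 3224 × 1/4 = 806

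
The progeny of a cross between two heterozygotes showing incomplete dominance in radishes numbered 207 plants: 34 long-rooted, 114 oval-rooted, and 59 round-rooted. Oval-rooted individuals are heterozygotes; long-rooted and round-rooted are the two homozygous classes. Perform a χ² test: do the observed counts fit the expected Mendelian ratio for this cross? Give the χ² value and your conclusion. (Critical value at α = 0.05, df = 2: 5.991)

With incomplete dominance, a heterozygote × heterozygote cross gives a 1:2:1 phenotypic ratio.
Total ratio parts = 4. Expected numbers out of 207:
  long-rooted: 207 × 1/4 = 51.75
  oval-rooted: 207 × 2/4 = 103.5
  round-rooted: 207 × 1/4 = 51.75
χ² = Σ (O − E)² / E
  long-rooted: (34 − 51.75)² / 51.75 = 6.0882
  oval-rooted: (114 − 103.5)² / 103.5 = 1.0652
  round-rooted: (59 − 51.75)² / 51.75 = 1.0157
χ² = 6.0882 + 1.0652 + 1.0157 = 8.1691 ≈ 8.169
Degrees of freedom = 3 − 1 = 2; critical value at α = 0.05 is 5.991.
Since 8.169 > 5.991, we reject the null hypothesis — the data do not fit the 1:2:1 ratio.

8.169; not consistent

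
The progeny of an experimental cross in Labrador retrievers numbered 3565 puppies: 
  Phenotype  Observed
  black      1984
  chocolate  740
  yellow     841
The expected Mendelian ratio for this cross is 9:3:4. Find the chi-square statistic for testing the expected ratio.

10.721

Total ratio parts = 16. Expected numbers out of 3565:
  black: 3565 × 9/16 = 2005.3125
  chocolate: 3565 × 3/16 = 668.4375
  yellow: 3565 × 4/16 = 891.25
χ² = Σ (O − E)² / E
  black: (1984 − 2005.3125)² / 2005.3125 = 0.2265
  chocolate: (740 − 668.4375)² / 668.4375 = 7.6614
  yellow: (841 − 891.25)² / 891.25 = 2.8332
χ² = 0.2265 + 7.6614 + 2.8332 = 10.7211 ≈ 10.721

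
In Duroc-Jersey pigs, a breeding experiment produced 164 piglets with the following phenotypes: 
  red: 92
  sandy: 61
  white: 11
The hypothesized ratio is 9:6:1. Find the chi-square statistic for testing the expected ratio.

The 9:6:1 ratio has 16 parts, so with N = 164 the expected counts are:
  red: 164 × 9/16 = 92.25
  sandy: 164 × 6/16 = 61.5
  white: 164 × 1/16 = 10.25
χ² = Σ (O − E)² / E
  red: (92 − 92.25)² / 92.25 = 0.0007
  sandy: (61 − 61.5)² / 61.5 = 0.0041
  white: (11 − 10.25)² / 10.25 = 0.0549
χ² = 0.0007 + 0.0041 + 0.0549 = 0.0597 ≈ 0.060

0.060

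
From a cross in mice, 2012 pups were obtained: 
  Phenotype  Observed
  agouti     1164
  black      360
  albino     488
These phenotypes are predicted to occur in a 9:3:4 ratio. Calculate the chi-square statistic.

Total ratio parts = 16. Expected numbers out of 2012:
  agouti: 2012 × 9/16 = 1131.75
  black: 2012 × 3/16 = 377.25
  albino: 2012 × 4/16 = 503
χ² = Σ (O − E)² / E
  agouti: (1164 − 1131.75)² / 1131.75 = 0.9190
  black: (360 − 377.25)² / 377.25 = 0.7888
  albino: (488 − 503)² / 503 = 0.4473
χ² = 0.9190 + 0.7888 + 0.4473 = 2.1551 ≈ 2.155

2.155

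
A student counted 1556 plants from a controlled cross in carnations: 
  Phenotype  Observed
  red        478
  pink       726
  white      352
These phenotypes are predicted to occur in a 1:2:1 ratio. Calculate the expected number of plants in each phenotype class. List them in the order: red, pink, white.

389, 778, 389

The 1:2:1 ratio has 4 parts, so with N = 1556 the expected counts are:
  red: 1556 × 1/4 = 389
  pink: 1556 × 2/4 = 778
  white: 1556 × 1/4 = 389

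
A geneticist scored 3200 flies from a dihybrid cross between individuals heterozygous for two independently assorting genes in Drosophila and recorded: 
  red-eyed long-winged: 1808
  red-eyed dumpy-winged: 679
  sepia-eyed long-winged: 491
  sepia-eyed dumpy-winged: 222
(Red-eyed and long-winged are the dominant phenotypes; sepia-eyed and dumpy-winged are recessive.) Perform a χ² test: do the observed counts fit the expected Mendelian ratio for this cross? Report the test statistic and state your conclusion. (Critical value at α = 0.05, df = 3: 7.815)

A dihybrid F₂ with independent assortment and complete dominance at both loci gives a 9:3:3:1 phenotypic ratio.
Under the 9:3:3:1 hypothesis (Σ ratio = 16, N = 3200):
  red-eyed long-winged: 3200 × 9/16 = 1800
  red-eyed dumpy-winged: 3200 × 3/16 = 600
  sepia-eyed long-winged: 3200 × 3/16 = 600
  sepia-eyed dumpy-winged: 3200 × 1/16 = 200
χ² = Σ (O − E)² / E
  red-eyed long-winged: (1808 − 1800)² / 1800 = 0.0356
  red-eyed dumpy-winged: (679 − 600)² / 600 = 10.4017
  sepia-eyed long-winged: (491 − 600)² / 600 = 19.8017
  sepia-eyed dumpy-winged: (222 − 200)² / 200 = 2.4200
χ² = 0.0356 + 10.4017 + 19.8017 + 2.4200 = 32.659
Degrees of freedom = 4 − 1 = 3; critical value at α = 0.05 is 7.815.
Since 32.659 > 7.815, we reject the null hypothesis — the data do not fit the 9:3:3:1 ratio.

32.659; not consistent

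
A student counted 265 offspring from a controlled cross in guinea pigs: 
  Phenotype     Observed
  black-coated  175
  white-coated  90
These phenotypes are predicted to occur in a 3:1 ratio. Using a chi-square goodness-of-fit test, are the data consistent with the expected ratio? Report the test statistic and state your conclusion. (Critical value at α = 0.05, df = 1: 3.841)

11.352; not consistent

Under the 3:1 hypothesis (Σ ratio = 4, N = 265):
  black-coated: 265 × 3/4 = 198.75
  white-coated: 265 × 1/4 = 66.25
χ² = Σ (O − E)² / E
  black-coated: (175 − 198.75)² / 198.75 = 2.8381
  white-coated: (90 − 66.25)² / 66.25 = 8.5142
χ² = 2.8381 + 8.5142 = 11.3523 ≈ 11.352
Degrees of freedom = 2 − 1 = 1; critical value at α = 0.05 is 3.841.
Since 11.352 > 3.841, we reject the null hypothesis — the data do not fit the 3:1 ratio.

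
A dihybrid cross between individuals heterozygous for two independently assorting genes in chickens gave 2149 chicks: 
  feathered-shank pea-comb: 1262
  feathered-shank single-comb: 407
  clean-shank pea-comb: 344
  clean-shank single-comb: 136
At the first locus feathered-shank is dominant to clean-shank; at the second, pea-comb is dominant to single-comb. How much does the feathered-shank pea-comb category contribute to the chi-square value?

2.340

A dihybrid F₂ with independent assortment and complete dominance at both loci gives a 9:3:3:1 phenotypic ratio.
The 9:3:3:1 ratio has 16 parts, so with N = 2149 the expected counts are:
  feathered-shank pea-comb: 2149 × 9/16 = 1208.8125
  feathered-shank single-comb: 2149 × 3/16 = 402.9375
  clean-shank pea-comb: 2149 × 3/16 = 402.9375
  clean-shank single-comb: 2149 × 1/16 = 134.3125
Contribution of feathered-shank pea-comb: (1262 − 1208.8125)² / 1208.8125 = 2.3402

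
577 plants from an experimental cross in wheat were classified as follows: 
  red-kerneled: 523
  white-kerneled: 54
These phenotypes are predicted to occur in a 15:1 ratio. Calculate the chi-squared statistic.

9.517

The 15:1 ratio has 16 parts, so with N = 577 the expected counts are:
  red-kerneled: 577 × 15/16 = 540.9375
  white-kerneled: 577 × 1/16 = 36.0625
χ² = Σ (O − E)² / E
  red-kerneled: (523 − 540.9375)² / 540.9375 = 0.5948
  white-kerneled: (54 − 36.0625)² / 36.0625 = 8.9221
χ² = 0.5948 + 8.9221 = 9.5169 ≈ 9.517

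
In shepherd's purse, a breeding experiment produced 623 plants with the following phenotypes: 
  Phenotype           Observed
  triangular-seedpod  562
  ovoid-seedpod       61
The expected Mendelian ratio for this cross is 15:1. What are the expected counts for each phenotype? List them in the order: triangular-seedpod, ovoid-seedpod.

Expected counts for N = 623 under a 15:1 ratio (total parts = 16):
  triangular-seedpod: 623 × 15/16 = 584.0625
  ovoid-seedpod: 623 × 1/16 = 38.9375

584.0625, 38.9375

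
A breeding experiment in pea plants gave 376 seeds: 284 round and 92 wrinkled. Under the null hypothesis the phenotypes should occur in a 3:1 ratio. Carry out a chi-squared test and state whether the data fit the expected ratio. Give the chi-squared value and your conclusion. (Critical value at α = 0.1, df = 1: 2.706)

The 3:1 ratio has 4 parts, so with N = 376 the expected counts are:
  round: 376 × 3/4 = 282
  wrinkled: 376 × 1/4 = 94
χ² = Σ (O − E)² / E
  round: (284 − 282)² / 282 = 0.0142
  wrinkled: (92 − 94)² / 94 = 0.0426
χ² = 0.0142 + 0.0426 = 0.0568 ≈ 0.057
Degrees of freedom = 2 − 1 = 1; critical value at α = 0.1 is 2.706.
Since 0.057 < 2.706, we fail to reject the null hypothesis — the data are consistent with the 3:1 ratio.

0.057; consistent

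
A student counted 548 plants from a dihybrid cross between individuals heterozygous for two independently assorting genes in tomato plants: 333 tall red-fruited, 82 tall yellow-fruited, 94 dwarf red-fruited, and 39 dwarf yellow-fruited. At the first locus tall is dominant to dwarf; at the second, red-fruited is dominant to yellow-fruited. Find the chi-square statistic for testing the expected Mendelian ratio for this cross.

A dihybrid F₂ with independent assortment and complete dominance at both loci gives a 9:3:3:1 phenotypic ratio.
Under the 9:3:3:1 hypothesis (Σ ratio = 16, N = 548):
  tall red-fruited: 548 × 9/16 = 308.25
  tall yellow-fruited: 548 × 3/16 = 102.75
  dwarf red-fruited: 548 × 3/16 = 102.75
  dwarf yellow-fruited: 548 × 1/16 = 34.25
χ² = Σ (O − E)² / E
  tall red-fruited: (333 − 308.25)² / 308.25 = 1.9872
  tall yellow-fruited: (82 − 102.75)² / 102.75 = 4.1904
  dwarf red-fruited: (94 − 102.75)² / 102.75 = 0.7451
  dwarf yellow-fruited: (39 − 34.25)² / 34.25 = 0.6588
χ² = 1.9872 + 4.1904 + 0.7451 + 0.6588 = 7.5815 ≈ 7.582

7.582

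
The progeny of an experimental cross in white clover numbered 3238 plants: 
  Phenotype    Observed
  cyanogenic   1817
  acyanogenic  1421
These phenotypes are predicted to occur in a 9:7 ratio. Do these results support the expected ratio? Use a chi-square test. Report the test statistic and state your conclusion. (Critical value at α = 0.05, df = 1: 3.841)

0.024; consistent

Expected counts for N = 3238 under a 9:7 ratio (total parts = 16):
  cyanogenic: 3238 × 9/16 = 1821.375
  acyanogenic: 3238 × 7/16 = 1416.625
χ² = Σ (O − E)² / E
  cyanogenic: (1817 − 1821.375)² / 1821.375 = 0.0105
  acyanogenic: (1421 − 1416.625)² / 1416.625 = 0.0135
χ² = 0.0105 + 0.0135 = 0.024
Degrees of freedom = 2 − 1 = 1; critical value at α = 0.05 is 3.841.
Since 0.024 < 3.841, we fail to reject the null hypothesis — the data are consistent with the 9:7 ratio.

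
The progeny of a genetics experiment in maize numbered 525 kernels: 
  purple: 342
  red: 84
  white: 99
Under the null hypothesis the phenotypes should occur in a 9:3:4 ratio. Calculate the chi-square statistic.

17.423

Total ratio parts = 16. Expected numbers out of 525:
  purple: 525 × 9/16 = 295.3125
  red: 525 × 3/16 = 98.4375
  white: 525 × 4/16 = 131.25
χ² = Σ (O − E)² / E
  purple: (342 − 295.3125)² / 295.3125 = 7.3811
  red: (84 − 98.4375)² / 98.4375 = 2.1175
  white: (99 − 131.25)² / 131.25 = 7.9243
χ² = 7.3811 + 2.1175 + 7.9243 = 17.4229 ≈ 17.423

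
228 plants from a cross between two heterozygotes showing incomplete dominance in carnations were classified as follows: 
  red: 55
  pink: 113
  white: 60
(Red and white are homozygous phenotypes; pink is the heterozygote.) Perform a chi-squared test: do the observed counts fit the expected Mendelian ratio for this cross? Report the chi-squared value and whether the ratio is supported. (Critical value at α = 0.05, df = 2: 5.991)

With incomplete dominance, a heterozygote × heterozygote cross gives a 1:2:1 phenotypic ratio.
The 1:2:1 ratio has 4 parts, so with N = 228 the expected counts are:
  red: 228 × 1/4 = 57
  pink: 228 × 2/4 = 114
  white: 228 × 1/4 = 57
χ² = Σ (O − E)² / E
  red: (55 − 57)² / 57 = 0.0702
  pink: (113 − 114)² / 114 = 0.0088
  white: (60 − 57)² / 57 = 0.1579
χ² = 0.0702 + 0.0088 + 0.1579 = 0.2369 ≈ 0.237
Degrees of freedom = 3 − 1 = 2; critical value at α = 0.05 is 5.991.
Since 0.237 < 5.991, we fail to reject the null hypothesis — the data are consistent with the 1:2:1 ratio.

0.237; consistent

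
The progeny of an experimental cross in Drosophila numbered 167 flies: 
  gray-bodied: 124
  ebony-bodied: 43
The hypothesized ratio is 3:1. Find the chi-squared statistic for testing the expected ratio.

The 3:1 ratio has 4 parts, so with N = 167 the expected counts are:
  gray-bodied: 167 × 3/4 = 125.25
  ebony-bodied: 167 × 1/4 = 41.75
χ² = Σ (O − E)² / E
  gray-bodied: (124 − 125.25)² / 125.25 = 0.0125
  ebony-bodied: (43 − 41.75)² / 41.75 = 0.0374
χ² = 0.0125 + 0.0374 = 0.0499 ≈ 0.050

0.050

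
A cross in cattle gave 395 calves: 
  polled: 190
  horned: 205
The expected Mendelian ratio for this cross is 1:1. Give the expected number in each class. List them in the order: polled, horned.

Expected counts for N = 395 under a 1:1 ratio (total parts = 2):
  polled: 395 × 1/2 = 197.5
  horned: 395 × 1/2 = 197.5

197.5, 197.5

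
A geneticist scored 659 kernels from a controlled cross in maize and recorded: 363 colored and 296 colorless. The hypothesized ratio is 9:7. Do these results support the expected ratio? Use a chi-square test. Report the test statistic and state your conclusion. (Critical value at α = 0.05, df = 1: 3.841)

0.364; consistent

Total ratio parts = 16. Expected numbers out of 659:
  colored: 659 × 9/16 = 370.6875
  colorless: 659 × 7/16 = 288.3125
χ² = Σ (O − E)² / E
  colored: (363 − 370.6875)² / 370.6875 = 0.1594
  colorless: (296 − 288.3125)² / 288.3125 = 0.2050
χ² = 0.1594 + 0.2050 = 0.3644 ≈ 0.364
Degrees of freedom = 2 − 1 = 1; critical value at α = 0.05 is 3.841.
Since 0.364 < 3.841, we fail to reject the null hypothesis — the data are consistent with the 9:7 ratio.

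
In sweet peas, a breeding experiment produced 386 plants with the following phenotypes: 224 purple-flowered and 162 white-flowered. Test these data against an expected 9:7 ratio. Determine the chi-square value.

Total ratio parts = 16. Expected numbers out of 386:
  purple-flowered: 386 × 9/16 = 217.125
  white-flowered: 386 × 7/16 = 168.875
χ² = Σ (O − E)² / E
  purple-flowered: (224 − 217.125)² / 217.125 = 0.2177
  white-flowered: (162 − 168.875)² / 168.875 = 0.2799
χ² = 0.2177 + 0.2799 = 0.4976 ≈ 0.498

0.498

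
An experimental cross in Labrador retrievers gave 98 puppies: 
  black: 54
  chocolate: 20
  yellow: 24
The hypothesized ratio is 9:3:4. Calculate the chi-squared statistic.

Total ratio parts = 16. Expected numbers out of 98:
  black: 98 × 9/16 = 55.125
  chocolate: 98 × 3/16 = 18.375
  yellow: 98 × 4/16 = 24.5
χ² = Σ (O − E)² / E
  black: (54 − 55.125)² / 55.125 = 0.0230
  chocolate: (20 − 18.375)² / 18.375 = 0.1437
  yellow: (24 − 24.5)² / 24.5 = 0.0102
χ² = 0.0230 + 0.1437 + 0.0102 = 0.1769 ≈ 0.177

0.177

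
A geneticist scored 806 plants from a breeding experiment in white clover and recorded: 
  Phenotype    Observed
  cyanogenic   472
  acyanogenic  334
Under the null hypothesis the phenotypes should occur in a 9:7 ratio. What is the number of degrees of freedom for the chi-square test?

A goodness-of-fit test with 2 phenotype classes has df = 2 − 1 = 1.

1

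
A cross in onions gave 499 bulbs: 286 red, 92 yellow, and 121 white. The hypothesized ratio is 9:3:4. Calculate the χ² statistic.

0.239

Total ratio parts = 16. Expected numbers out of 499:
  red: 499 × 9/16 = 280.6875
  yellow: 499 × 3/16 = 93.5625
  white: 499 × 4/16 = 124.75
χ² = Σ (O − E)² / E
  red: (286 − 280.6875)² / 280.6875 = 0.1005
  yellow: (92 − 93.5625)² / 93.5625 = 0.0261
  white: (121 − 124.75)² / 124.75 = 0.1127
χ² = 0.1005 + 0.0261 + 0.1127 = 0.2393 ≈ 0.239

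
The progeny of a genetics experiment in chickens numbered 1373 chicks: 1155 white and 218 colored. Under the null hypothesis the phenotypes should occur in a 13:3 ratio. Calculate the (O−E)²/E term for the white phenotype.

The 13:3 ratio has 16 parts, so with N = 1373 the expected counts are:
  white: 1373 × 13/16 = 1115.5625
  colored: 1373 × 3/16 = 257.4375
Contribution of white: (1155 − 1115.5625)² / 1115.5625 = 1.3942

1.394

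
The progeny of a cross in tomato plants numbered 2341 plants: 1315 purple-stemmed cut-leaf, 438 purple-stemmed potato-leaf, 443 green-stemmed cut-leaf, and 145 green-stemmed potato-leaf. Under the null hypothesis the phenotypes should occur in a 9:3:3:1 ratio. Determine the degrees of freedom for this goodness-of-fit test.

3

A goodness-of-fit test with 4 phenotype classes has df = 4 − 1 = 3.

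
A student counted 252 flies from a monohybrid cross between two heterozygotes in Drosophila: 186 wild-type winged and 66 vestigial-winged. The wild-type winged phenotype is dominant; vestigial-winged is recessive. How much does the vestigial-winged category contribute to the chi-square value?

For a monohybrid cross between heterozygotes with complete dominance, the expected phenotypic ratio is 3:1.
Expected counts for N = 252 under a 3:1 ratio (total parts = 4):
  wild-type winged: 252 × 3/4 = 189
  vestigial-winged: 252 × 1/4 = 63
Contribution of vestigial-winged: (66 − 63)² / 63 = 0.1429

0.143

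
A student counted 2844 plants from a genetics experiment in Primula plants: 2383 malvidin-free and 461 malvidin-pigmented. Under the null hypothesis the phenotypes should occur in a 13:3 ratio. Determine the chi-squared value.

12.048

The 13:3 ratio has 16 parts, so with N = 2844 the expected counts are:
  malvidin-free: 2844 × 13/16 = 2310.75
  malvidin-pigmented: 2844 × 3/16 = 533.25
χ² = Σ (O − E)² / E
  malvidin-free: (2383 − 2310.75)² / 2310.75 = 2.2590
  malvidin-pigmented: (461 − 533.25)² / 533.25 = 9.7891
χ² = 2.2590 + 9.7891 = 12.0481 ≈ 12.048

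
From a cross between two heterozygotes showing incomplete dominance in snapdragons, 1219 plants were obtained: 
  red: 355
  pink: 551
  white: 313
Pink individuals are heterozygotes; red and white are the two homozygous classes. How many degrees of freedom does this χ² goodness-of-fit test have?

With incomplete dominance, a heterozygote × heterozygote cross gives a 1:2:1 phenotypic ratio.
A goodness-of-fit test with 3 phenotype classes has df = 3 − 1 = 2.

2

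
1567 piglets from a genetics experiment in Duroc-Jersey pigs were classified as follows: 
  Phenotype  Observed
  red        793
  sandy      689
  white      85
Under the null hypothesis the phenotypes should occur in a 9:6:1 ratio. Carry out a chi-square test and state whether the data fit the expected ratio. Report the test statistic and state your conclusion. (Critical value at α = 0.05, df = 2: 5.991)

28.071; not consistent

Under the 9:6:1 hypothesis (Σ ratio = 16, N = 1567):
  red: 1567 × 9/16 = 881.4375
  sandy: 1567 × 6/16 = 587.625
  white: 1567 × 1/16 = 97.9375
χ² = Σ (O − E)² / E
  red: (793 − 881.4375)² / 881.4375 = 8.8732
  sandy: (689 − 587.625)² / 587.625 = 17.4889
  white: (85 − 97.9375)² / 97.9375 = 1.7090
χ² = 8.8732 + 17.4889 + 1.7090 = 28.0711 ≈ 28.071
Degrees of freedom = 3 − 1 = 2; critical value at α = 0.05 is 5.991.
Since 28.071 > 5.991, we reject the null hypothesis — the data do not fit the 9:6:1 ratio.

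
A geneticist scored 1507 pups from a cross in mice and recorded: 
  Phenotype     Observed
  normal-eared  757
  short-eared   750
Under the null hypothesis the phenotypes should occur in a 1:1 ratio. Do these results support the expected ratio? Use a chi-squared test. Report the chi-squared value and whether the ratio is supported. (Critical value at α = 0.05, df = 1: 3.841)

0.033; consistent

Total ratio parts = 2. Expected numbers out of 1507:
  normal-eared: 1507 × 1/2 = 753.5
  short-eared: 1507 × 1/2 = 753.5
χ² = Σ (O − E)² / E
  normal-eared: (757 − 753.5)² / 753.5 = 0.0163
  short-eared: (750 − 753.5)² / 753.5 = 0.0163
χ² = 0.0163 + 0.0163 = 0.0326 ≈ 0.033
Degrees of freedom = 2 − 1 = 1; critical value at α = 0.05 is 3.841.
Since 0.033 < 3.841, we fail to reject the null hypothesis — the data are consistent with the 1:1 ratio.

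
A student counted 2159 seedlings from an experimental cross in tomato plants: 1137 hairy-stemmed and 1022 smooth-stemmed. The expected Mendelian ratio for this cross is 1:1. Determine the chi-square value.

6.126

Under the 1:1 hypothesis (Σ ratio = 2, N = 2159):
  hairy-stemmed: 2159 × 1/2 = 1079.5
  smooth-stemmed: 2159 × 1/2 = 1079.5
χ² = Σ (O − E)² / E
  hairy-stemmed: (1137 − 1079.5)² / 1079.5 = 3.0628
  smooth-stemmed: (1022 − 1079.5)² / 1079.5 = 3.0628
χ² = 3.0628 + 3.0628 = 6.1256 ≈ 6.126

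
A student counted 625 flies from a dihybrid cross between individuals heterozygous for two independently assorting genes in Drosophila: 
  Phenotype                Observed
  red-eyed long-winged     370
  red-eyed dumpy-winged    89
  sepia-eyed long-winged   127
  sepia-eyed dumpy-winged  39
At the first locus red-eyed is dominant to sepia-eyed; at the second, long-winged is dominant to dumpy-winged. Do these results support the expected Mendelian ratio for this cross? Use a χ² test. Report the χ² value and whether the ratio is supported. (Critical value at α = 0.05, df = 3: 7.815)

A dihybrid F₂ with independent assortment and complete dominance at both loci gives a 9:3:3:1 phenotypic ratio.
Total ratio parts = 16. Expected numbers out of 625:
  red-eyed long-winged: 625 × 9/16 = 351.5625
  red-eyed dumpy-winged: 625 × 3/16 = 117.1875
  sepia-eyed long-winged: 625 × 3/16 = 117.1875
  sepia-eyed dumpy-winged: 625 × 1/16 = 39.0625
χ² = Σ (O − E)² / E
  red-eyed long-winged: (370 − 351.5625)² / 351.5625 = 0.9669
  red-eyed dumpy-winged: (89 − 117.1875)² / 117.1875 = 6.7800
  sepia-eyed long-winged: (127 − 117.1875)² / 117.1875 = 0.8216
  sepia-eyed dumpy-winged: (39 − 39.0625)² / 39.0625 = 0.0001
χ² = 0.9669 + 6.7800 + 0.8216 + 0.0001 = 8.5686 ≈ 8.569
Degrees of freedom = 4 − 1 = 3; critical value at α = 0.05 is 7.815.
Since 8.569 > 7.815, we reject the null hypothesis — the data do not fit the 9:3:3:1 ratio.

8.569; not consistent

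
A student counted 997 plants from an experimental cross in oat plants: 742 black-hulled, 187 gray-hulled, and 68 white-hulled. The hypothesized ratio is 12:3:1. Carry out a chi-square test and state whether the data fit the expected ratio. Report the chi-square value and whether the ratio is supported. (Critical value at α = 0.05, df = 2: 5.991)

0.563; consistent

Total ratio parts = 16. Expected numbers out of 997:
  black-hulled: 997 × 12/16 = 747.75
  gray-hulled: 997 × 3/16 = 186.9375
  white-hulled: 997 × 1/16 = 62.3125
χ² = Σ (O − E)² / E
  black-hulled: (742 − 747.75)² / 747.75 = 0.0442
  gray-hulled: (187 − 186.9375)² / 186.9375 = 0.0000
  white-hulled: (68 − 62.3125)² / 62.3125 = 0.5191
χ² = 0.0442 + 0.0000 + 0.5191 = 0.5633 ≈ 0.563
Degrees of freedom = 3 − 1 = 2; critical value at α = 0.05 is 5.991.
Since 0.563 < 5.991, we fail to reject the null hypothesis — the data are consistent with the 12:3:1 ratio.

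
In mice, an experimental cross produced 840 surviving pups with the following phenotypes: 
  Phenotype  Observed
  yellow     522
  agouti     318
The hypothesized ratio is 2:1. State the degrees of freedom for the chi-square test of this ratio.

1

A goodness-of-fit test with 2 phenotype classes has df = 2 − 1 = 1.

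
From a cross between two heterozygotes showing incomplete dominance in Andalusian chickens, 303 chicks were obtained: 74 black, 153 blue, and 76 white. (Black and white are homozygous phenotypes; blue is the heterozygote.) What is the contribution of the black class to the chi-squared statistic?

With incomplete dominance, a heterozygote × heterozygote cross gives a 1:2:1 phenotypic ratio.
Expected counts for N = 303 under a 1:2:1 ratio (total parts = 4):
  black: 303 × 1/4 = 75.75
  blue: 303 × 2/4 = 151.5
  white: 303 × 1/4 = 75.75
Contribution of black: (74 − 75.75)² / 75.75 = 0.0404

0.040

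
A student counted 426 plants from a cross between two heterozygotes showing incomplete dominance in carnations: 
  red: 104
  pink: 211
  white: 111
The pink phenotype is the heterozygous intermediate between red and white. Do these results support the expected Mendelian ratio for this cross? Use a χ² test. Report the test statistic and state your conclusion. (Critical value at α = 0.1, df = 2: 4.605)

0.268; consistent

With incomplete dominance, a heterozygote × heterozygote cross gives a 1:2:1 phenotypic ratio.
Under the 1:2:1 hypothesis (Σ ratio = 4, N = 426):
  red: 426 × 1/4 = 106.5
  pink: 426 × 2/4 = 213
  white: 426 × 1/4 = 106.5
χ² = Σ (O − E)² / E
  red: (104 − 106.5)² / 106.5 = 0.0587
  pink: (211 − 213)² / 213 = 0.0188
  white: (111 − 106.5)² / 106.5 = 0.1901
χ² = 0.0587 + 0.0188 + 0.1901 = 0.2676 ≈ 0.268
Degrees of freedom = 3 − 1 = 2; critical value at α = 0.1 is 4.605.
Since 0.268 < 4.605, we fail to reject the null hypothesis — the data are consistent with the 1:2:1 ratio.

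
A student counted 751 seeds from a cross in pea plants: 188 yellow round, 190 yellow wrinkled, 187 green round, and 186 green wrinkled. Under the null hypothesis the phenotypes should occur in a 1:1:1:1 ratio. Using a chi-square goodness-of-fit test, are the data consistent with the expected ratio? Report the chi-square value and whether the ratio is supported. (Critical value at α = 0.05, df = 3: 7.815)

Under the 1:1:1:1 hypothesis (Σ ratio = 4, N = 751):
  yellow round: 751 × 1/4 = 187.75
  yellow wrinkled: 751 × 1/4 = 187.75
  green round: 751 × 1/4 = 187.75
  green wrinkled: 751 × 1/4 = 187.75
χ² = Σ (O − E)² / E
  yellow round: (188 − 187.75)² / 187.75 = 0.0003
  yellow wrinkled: (190 − 187.75)² / 187.75 = 0.0270
  green round: (187 − 187.75)² / 187.75 = 0.0030
  green wrinkled: (186 − 187.75)² / 187.75 = 0.0163
χ² = 0.0003 + 0.0270 + 0.0030 + 0.0163 = 0.0466 ≈ 0.047
Degrees of freedom = 4 − 1 = 3; critical value at α = 0.05 is 7.815.
Since 0.047 < 7.815, we fail to reject the null hypothesis — the data are consistent with the 1:1:1:1 ratio.

0.047; consistent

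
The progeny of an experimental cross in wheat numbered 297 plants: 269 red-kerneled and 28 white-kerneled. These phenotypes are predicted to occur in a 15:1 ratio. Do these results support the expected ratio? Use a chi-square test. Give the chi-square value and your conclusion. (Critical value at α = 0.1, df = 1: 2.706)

5.118; not consistent

The 15:1 ratio has 16 parts, so with N = 297 the expected counts are:
  red-kerneled: 297 × 15/16 = 278.4375
  white-kerneled: 297 × 1/16 = 18.5625
χ² = Σ (O − E)² / E
  red-kerneled: (269 − 278.4375)² / 278.4375 = 0.3199
  white-kerneled: (28 − 18.5625)² / 18.5625 = 4.7982
χ² = 0.3199 + 4.7982 = 5.1181 ≈ 5.118
Degrees of freedom = 2 − 1 = 1; critical value at α = 0.1 is 2.706.
Since 5.118 > 2.706, we reject the null hypothesis — the data do not fit the 15:1 ratio.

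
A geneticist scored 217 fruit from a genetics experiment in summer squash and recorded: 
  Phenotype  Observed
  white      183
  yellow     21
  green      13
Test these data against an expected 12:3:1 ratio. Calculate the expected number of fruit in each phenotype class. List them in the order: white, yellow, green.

Under the 12:3:1 hypothesis (Σ ratio = 16, N = 217):
  white: 217 × 12/16 = 162.75
  yellow: 217 × 3/16 = 40.6875
  green: 217 × 1/16 = 13.5625

162.75, 40.6875, 13.5625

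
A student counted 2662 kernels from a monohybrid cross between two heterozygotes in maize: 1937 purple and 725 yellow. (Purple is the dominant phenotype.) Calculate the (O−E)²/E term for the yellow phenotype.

For a monohybrid cross between heterozygotes with complete dominance, the expected phenotypic ratio is 3:1.
Expected counts for N = 2662 under a 3:1 ratio (total parts = 4):
  purple: 2662 × 3/4 = 1996.5
  yellow: 2662 × 1/4 = 665.5
Contribution of yellow: (725 − 665.5)² / 665.5 = 5.3197

5.320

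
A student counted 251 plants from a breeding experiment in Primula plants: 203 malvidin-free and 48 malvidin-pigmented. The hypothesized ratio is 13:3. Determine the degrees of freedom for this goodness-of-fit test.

1

A goodness-of-fit test with 2 phenotype classes has df = 2 − 1 = 1.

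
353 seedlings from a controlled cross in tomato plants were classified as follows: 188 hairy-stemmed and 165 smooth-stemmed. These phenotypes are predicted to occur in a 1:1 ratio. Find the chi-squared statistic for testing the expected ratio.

The 1:1 ratio has 2 parts, so with N = 353 the expected counts are:
  hairy-stemmed: 353 × 1/2 = 176.5
  smooth-stemmed: 353 × 1/2 = 176.5
χ² = Σ (O − E)² / E
  hairy-stemmed: (188 − 176.5)² / 176.5 = 0.7493
  smooth-stemmed: (165 − 176.5)² / 176.5 = 0.7493
χ² = 0.7493 + 0.7493 = 1.4986 ≈ 1.499

1.499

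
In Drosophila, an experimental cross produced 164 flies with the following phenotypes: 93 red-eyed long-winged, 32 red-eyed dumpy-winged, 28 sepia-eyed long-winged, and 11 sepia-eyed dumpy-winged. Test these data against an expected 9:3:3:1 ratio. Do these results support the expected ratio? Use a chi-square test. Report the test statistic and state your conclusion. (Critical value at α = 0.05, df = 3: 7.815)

Total ratio parts = 16. Expected numbers out of 164:
  red-eyed long-winged: 164 × 9/16 = 92.25
  red-eyed dumpy-winged: 164 × 3/16 = 30.75
  sepia-eyed long-winged: 164 × 3/16 = 30.75
  sepia-eyed dumpy-winged: 164 × 1/16 = 10.25
χ² = Σ (O − E)² / E
  red-eyed long-winged: (93 − 92.25)² / 92.25 = 0.0061
  red-eyed dumpy-winged: (32 − 30.75)² / 30.75 = 0.0508
  sepia-eyed long-winged: (28 − 30.75)² / 30.75 = 0.2459
  sepia-eyed dumpy-winged: (11 − 10.25)² / 10.25 = 0.0549
χ² = 0.0061 + 0.0508 + 0.2459 + 0.0549 = 0.3577 ≈ 0.358
Degrees of freedom = 4 − 1 = 3; critical value at α = 0.05 is 7.815.
Since 0.358 < 7.815, we fail to reject the null hypothesis — the data are consistent with the 9:3:3:1 ratio.

0.358; consistent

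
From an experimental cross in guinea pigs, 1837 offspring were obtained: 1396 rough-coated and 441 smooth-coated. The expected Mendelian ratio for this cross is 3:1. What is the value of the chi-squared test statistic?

0.967

Under the 3:1 hypothesis (Σ ratio = 4, N = 1837):
  rough-coated: 1837 × 3/4 = 1377.75
  smooth-coated: 1837 × 1/4 = 459.25
χ² = Σ (O − E)² / E
  rough-coated: (1396 − 1377.75)² / 1377.75 = 0.2417
  smooth-coated: (441 − 459.25)² / 459.25 = 0.7252
χ² = 0.2417 + 0.7252 = 0.9669 ≈ 0.967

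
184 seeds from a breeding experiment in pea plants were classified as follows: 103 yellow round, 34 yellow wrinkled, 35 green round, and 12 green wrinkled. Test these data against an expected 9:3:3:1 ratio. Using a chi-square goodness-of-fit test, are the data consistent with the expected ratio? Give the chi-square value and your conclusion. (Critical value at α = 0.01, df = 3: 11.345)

0.039; consistent

Under the 9:3:3:1 hypothesis (Σ ratio = 16, N = 184):
  yellow round: 184 × 9/16 = 103.5
  yellow wrinkled: 184 × 3/16 = 34.5
  green round: 184 × 3/16 = 34.5
  green wrinkled: 184 × 1/16 = 11.5
χ² = Σ (O − E)² / E
  yellow round: (103 − 103.5)² / 103.5 = 0.0024
  yellow wrinkled: (34 − 34.5)² / 34.5 = 0.0072
  green round: (35 − 34.5)² / 34.5 = 0.0072
  green wrinkled: (12 − 11.5)² / 11.5 = 0.0217
χ² = 0.0024 + 0.0072 + 0.0072 + 0.0217 = 0.0385 ≈ 0.039
Degrees of freedom = 4 − 1 = 3; critical value at α = 0.01 is 11.345.
Since 0.039 < 11.345, we fail to reject the null hypothesis — the data are consistent with the 9:3:3:1 ratio.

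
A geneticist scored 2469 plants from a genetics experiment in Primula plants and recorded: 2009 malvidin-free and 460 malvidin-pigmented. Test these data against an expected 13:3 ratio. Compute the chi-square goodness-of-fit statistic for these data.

0.023

The 13:3 ratio has 16 parts, so with N = 2469 the expected counts are:
  malvidin-free: 2469 × 13/16 = 2006.0625
  malvidin-pigmented: 2469 × 3/16 = 462.9375
χ² = Σ (O − E)² / E
  malvidin-free: (2009 − 2006.0625)² / 2006.0625 = 0.0043
  malvidin-pigmented: (460 − 462.9375)² / 462.9375 = 0.0186
χ² = 0.0043 + 0.0186 = 0.0229 ≈ 0.023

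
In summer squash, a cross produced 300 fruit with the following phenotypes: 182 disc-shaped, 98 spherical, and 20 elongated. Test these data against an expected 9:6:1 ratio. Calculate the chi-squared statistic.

2.993

Total ratio parts = 16. Expected numbers out of 300:
  disc-shaped: 300 × 9/16 = 168.75
  spherical: 300 × 6/16 = 112.5
  elongated: 300 × 1/16 = 18.75
χ² = Σ (O − E)² / E
  disc-shaped: (182 − 168.75)² / 168.75 = 1.0404
  spherical: (98 − 112.5)² / 112.5 = 1.8689
  elongated: (20 − 18.75)² / 18.75 = 0.0833
χ² = 1.0404 + 1.8689 + 0.0833 = 2.9926 ≈ 2.993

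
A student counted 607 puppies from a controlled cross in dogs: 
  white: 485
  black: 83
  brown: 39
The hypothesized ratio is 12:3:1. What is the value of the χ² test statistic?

Total ratio parts = 16. Expected numbers out of 607:
  white: 607 × 12/16 = 455.25
  black: 607 × 3/16 = 113.8125
  brown: 607 × 1/16 = 37.9375
χ² = Σ (O − E)² / E
  white: (485 − 455.25)² / 455.25 = 1.9441
  black: (83 − 113.8125)² / 113.8125 = 8.3419
  brown: (39 − 37.9375)² / 37.9375 = 0.0298
χ² = 1.9441 + 8.3419 + 0.0298 = 10.3158 ≈ 10.316

10.316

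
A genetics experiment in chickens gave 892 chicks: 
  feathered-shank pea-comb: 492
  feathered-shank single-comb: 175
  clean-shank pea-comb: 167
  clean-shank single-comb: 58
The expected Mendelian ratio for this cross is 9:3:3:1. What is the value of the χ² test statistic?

0.640

Expected counts for N = 892 under a 9:3:3:1 ratio (total parts = 16):
  feathered-shank pea-comb: 892 × 9/16 = 501.75
  feathered-shank single-comb: 892 × 3/16 = 167.25
  clean-shank pea-comb: 892 × 3/16 = 167.25
  clean-shank single-comb: 892 × 1/16 = 55.75
χ² = Σ (O − E)² / E
  feathered-shank pea-comb: (492 − 501.75)² / 501.75 = 0.1895
  feathered-shank single-comb: (175 − 167.25)² / 167.25 = 0.3591
  clean-shank pea-comb: (167 − 167.25)² / 167.25 = 0.0004
  clean-shank single-comb: (58 − 55.75)² / 55.75 = 0.0908
χ² = 0.1895 + 0.3591 + 0.0004 + 0.0908 = 0.6398 ≈ 0.640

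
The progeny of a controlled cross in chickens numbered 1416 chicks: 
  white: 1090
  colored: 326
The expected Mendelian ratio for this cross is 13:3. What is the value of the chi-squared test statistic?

16.968

The 13:3 ratio has 16 parts, so with N = 1416 the expected counts are:
  white: 1416 × 13/16 = 1150.5
  colored: 1416 × 3/16 = 265.5
χ² = Σ (O − E)² / E
  white: (1090 − 1150.5)² / 1150.5 = 3.1814
  colored: (326 − 265.5)² / 265.5 = 13.7863
χ² = 3.1814 + 13.7863 = 16.9677 ≈ 16.968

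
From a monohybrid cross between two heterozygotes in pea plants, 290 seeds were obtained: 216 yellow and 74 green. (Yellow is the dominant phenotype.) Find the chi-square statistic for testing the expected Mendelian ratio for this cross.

0.041

For a monohybrid cross between heterozygotes with complete dominance, the expected phenotypic ratio is 3:1.
Under the 3:1 hypothesis (Σ ratio = 4, N = 290):
  yellow: 290 × 3/4 = 217.5
  green: 290 × 1/4 = 72.5
χ² = Σ (O − E)² / E
  yellow: (216 − 217.5)² / 217.5 = 0.0103
  green: (74 − 72.5)² / 72.5 = 0.0310
χ² = 0.0103 + 0.0310 = 0.0413 ≈ 0.041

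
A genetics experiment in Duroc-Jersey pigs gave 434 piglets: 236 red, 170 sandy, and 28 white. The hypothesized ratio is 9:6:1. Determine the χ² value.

0.622

Total ratio parts = 16. Expected numbers out of 434:
  red: 434 × 9/16 = 244.125
  sandy: 434 × 6/16 = 162.75
  white: 434 × 1/16 = 27.125
χ² = Σ (O − E)² / E
  red: (236 − 244.125)² / 244.125 = 0.2704
  sandy: (170 − 162.75)² / 162.75 = 0.3230
  white: (28 − 27.125)² / 27.125 = 0.0282
χ² = 0.2704 + 0.3230 + 0.0282 = 0.6216 ≈ 0.622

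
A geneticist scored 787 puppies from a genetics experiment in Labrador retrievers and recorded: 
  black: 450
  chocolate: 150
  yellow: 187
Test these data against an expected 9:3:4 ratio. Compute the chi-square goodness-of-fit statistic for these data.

0.644

The 9:3:4 ratio has 16 parts, so with N = 787 the expected counts are:
  black: 787 × 9/16 = 442.6875
  chocolate: 787 × 3/16 = 147.5625
  yellow: 787 × 4/16 = 196.75
χ² = Σ (O − E)² / E
  black: (450 − 442.6875)² / 442.6875 = 0.1208
  chocolate: (150 − 147.5625)² / 147.5625 = 0.0403
  yellow: (187 − 196.75)² / 196.75 = 0.4832
χ² = 0.1208 + 0.0403 + 0.4832 = 0.6443 ≈ 0.644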